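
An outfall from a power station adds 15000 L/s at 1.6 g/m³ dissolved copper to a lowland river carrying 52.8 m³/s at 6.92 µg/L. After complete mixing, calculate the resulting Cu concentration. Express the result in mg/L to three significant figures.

0.359 mg/L

15000 L/s = 15 m³/s.
6.92 µg/L = 0.00692 mg/L.
Flow-weighted mixing gives C = (15·1.6 + 52.8·0.00692) / (15 + 52.8) = 24.37/67.8 = 0.3594 mg/L.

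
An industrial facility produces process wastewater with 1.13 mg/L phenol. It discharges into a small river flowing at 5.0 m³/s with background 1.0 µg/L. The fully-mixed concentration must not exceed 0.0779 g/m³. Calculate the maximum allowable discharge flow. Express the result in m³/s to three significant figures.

0.365 m³/s

1.0 µg/L = 0.001 mg/L.
Mass balance at complete mixing: C_std·(Q_w + Q_r) = Q_w·C_e + Q_r·C_b.
Rearranging, Q_w = Q_r·(C_std − C_b)/(C_e − C_std) = 5.0·(0.0779 − 0.001) / (1.13 − 0.0779) = 0.3655 m³/s.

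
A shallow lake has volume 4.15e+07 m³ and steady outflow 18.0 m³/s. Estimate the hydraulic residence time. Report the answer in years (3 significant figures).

0.0731 yr

Q = 18.0 m³/s × 3.156e+07 s/yr = 5.68e+08 m³/yr.
Hydraulic residence time τ = V/Q = 4.15e+07/5.68e+08 = 0.07306 yr.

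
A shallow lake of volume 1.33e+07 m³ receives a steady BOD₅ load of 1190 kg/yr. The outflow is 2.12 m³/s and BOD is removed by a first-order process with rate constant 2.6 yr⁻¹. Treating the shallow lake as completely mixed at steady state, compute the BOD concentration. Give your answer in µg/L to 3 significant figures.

11.7 µg/L

Outflow Q = 2.12 m³/s × 3.156e+07 s/yr = 6.69e+07 m³/yr.
Steady-state CSTR mass balance: W = Q·C + k·V·C, so C = W/(Q + kV).
Q + kV = 6.69e+07 + 2.6·1.33e+07 = 1.015e+08 m³/yr.
C = 1190/1.015e+08 = 1.173e-05 kg/m³ = 0.01173 mg/L = 11.73 µg/L.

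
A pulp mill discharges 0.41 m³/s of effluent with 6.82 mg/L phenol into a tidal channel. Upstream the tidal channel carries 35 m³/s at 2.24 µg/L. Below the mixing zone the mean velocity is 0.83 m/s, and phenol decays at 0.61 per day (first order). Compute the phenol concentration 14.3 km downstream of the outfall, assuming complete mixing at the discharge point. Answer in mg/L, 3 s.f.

0.0719 mg/L

2.24 µg/L = 0.00224 mg/L.
After complete mixing, C₀ = (0.41·6.82 + 35·0.00224) / 35.41 = 0.08118 mg/L.
Travel time t = 1.43e+04 m / 0.83 m/s = 1.723e+04 s = 0.1994 d.
C = 0.08118·exp(−0.61·0.1994) = 0.08118·0.8855 = 0.07188 mg/L.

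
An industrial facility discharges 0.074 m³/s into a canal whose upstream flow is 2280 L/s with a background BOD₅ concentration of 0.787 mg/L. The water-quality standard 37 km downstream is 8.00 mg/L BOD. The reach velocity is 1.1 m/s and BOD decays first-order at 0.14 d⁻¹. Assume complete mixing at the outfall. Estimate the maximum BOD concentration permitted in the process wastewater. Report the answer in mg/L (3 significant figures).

244 mg/L

2280 L/s = 2.28 m³/s.
Travel time to the compliance point: t = 3.7e+04/1.1 = 3.364e+04 s = 0.3893 d; decay factor exp(−0.14·0.3893) = 0.947.
So the concentration just after mixing may be at most 8/0.947 = 8.448 mg/L.
Mass balance: 8.448·2.354 = 0.074·Cₑ + 2.28·0.787.
Cₑ = (19.89 − 1.794) / 0.074 = 244.5 mg/L.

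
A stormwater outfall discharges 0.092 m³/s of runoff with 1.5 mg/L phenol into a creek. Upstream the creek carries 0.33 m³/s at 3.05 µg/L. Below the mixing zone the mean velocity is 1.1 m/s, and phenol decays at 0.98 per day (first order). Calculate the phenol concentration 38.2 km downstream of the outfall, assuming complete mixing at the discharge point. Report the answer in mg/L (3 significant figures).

0.222 mg/L

3.05 µg/L = 0.00305 mg/L.
After complete mixing, C₀ = (0.092·1.5 + 0.33·0.00305) / 0.422 = 0.3294 mg/L.
Travel time t = 3.82e+04 m / 1.1 m/s = 3.473e+04 s = 0.4019 d.
C = 0.3294·exp(−0.98·0.4019) = 0.3294·0.6744 = 0.2222 mg/L.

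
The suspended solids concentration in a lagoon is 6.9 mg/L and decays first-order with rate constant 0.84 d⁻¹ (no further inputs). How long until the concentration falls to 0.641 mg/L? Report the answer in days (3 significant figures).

t = ln(C₀/C)/k = ln(6.9/0.641)/0.84 = 2.376/0.84 = 2.829 d.

2.83 d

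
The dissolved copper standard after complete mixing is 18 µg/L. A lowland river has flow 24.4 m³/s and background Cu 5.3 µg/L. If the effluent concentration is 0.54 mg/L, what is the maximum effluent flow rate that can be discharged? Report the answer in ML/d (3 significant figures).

5.3 µg/L = 0.0053 mg/L.
18 µg/L = 0.018 mg/L.
Mass balance at complete mixing: C_std·(Q_w + Q_r) = Q_w·C_e + Q_r·C_b.
Rearranging, Q_w = Q_r·(C_std − C_b)/(C_e − C_std) = 24.4·(0.018 − 0.0053) / (0.54 − 0.018) = 0.5936 m³/s.
= 51.29 ML/d.

51.3 ML/d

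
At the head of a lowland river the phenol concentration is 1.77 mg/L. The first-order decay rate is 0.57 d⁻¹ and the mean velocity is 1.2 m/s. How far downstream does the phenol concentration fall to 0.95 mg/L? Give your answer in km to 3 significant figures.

113 km

From C = C₀·e^(−kt), t = ln(C₀/C)/k = ln(1.77/0.95)/0.57 = 0.6223/0.57 = 1.092 d.
Distance = v·t = 1.2 m/s × 9.432e+04 s = 1.132e+05 m = 113.2 km.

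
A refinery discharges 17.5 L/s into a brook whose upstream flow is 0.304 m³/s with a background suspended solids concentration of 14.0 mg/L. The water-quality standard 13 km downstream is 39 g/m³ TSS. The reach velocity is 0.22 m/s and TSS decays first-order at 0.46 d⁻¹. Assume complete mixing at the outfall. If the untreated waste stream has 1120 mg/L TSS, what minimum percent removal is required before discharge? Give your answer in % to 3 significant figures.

17.5 L/s = 0.0175 m³/s.
Travel time to the compliance point: t = 1.3e+04/0.22 = 5.909e+04 s = 0.6839 d; decay factor exp(−0.46·0.6839) = 0.7301.
So the concentration just after mixing may be at most 39/0.7301 = 53.42 mg/L.
Mass balance: 53.42·0.3215 = 0.0175·Cₑ + 0.304·14.
Cₑ = (17.17 − 4.256) / 0.0175 = 738.2 mg/L.
Required removal = 1 − 738.2/1120 = 34.09 %.

34.1 %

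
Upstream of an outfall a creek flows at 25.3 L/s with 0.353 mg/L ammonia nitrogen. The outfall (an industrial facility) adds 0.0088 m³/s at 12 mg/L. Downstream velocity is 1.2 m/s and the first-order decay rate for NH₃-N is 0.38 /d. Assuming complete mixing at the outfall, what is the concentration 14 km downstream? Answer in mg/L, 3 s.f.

3.19 mg/L

25.3 L/s = 0.0253 m³/s.
After complete mixing, C₀ = (0.0088·12 + 0.0253·0.353) / 0.0341 = 3.359 mg/L.
Travel time t = 1.4e+04 m / 1.2 m/s = 1.167e+04 s = 0.135 d.
C = 3.359·exp(−0.38·0.135) = 3.359·0.95 = 3.191 mg/L.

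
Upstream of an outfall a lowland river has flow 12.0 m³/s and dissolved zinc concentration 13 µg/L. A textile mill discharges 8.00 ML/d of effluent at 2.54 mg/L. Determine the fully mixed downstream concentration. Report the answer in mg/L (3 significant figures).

0.0323 mg/L

8.00 ML/d = 0.09259 m³/s.
13 µg/L = 0.013 mg/L.
By mass balance at complete mixing, C = (0.09259·2.54 + 12·0.013) / (0.09259 + 12) = 0.3912/12.09 = 0.03235 mg/L.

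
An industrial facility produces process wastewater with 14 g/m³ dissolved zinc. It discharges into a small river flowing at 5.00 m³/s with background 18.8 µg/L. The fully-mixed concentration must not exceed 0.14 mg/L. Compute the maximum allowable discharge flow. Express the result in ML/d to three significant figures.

18.8 µg/L = 0.0188 mg/L.
Mass balance at complete mixing: C_std·(Q_w + Q_r) = Q_w·C_e + Q_r·C_b.
Rearranging, Q_w = Q_r·(C_std − C_b)/(C_e − C_std) = 5.00·(0.14 − 0.0188) / (14 − 0.14) = 0.04372 m³/s.
= 3.778 ML/d.

3.78 ML/d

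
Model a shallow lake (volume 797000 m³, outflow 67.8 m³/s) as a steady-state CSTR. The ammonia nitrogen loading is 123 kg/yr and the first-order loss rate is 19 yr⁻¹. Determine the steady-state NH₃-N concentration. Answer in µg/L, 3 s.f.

Outflow Q = 67.8 m³/s × 3.156e+07 s/yr = 2.14e+09 m³/yr.
Steady-state CSTR mass balance: W = Q·C + k·V·C, so C = W/(Q + kV).
Q + kV = 2.14e+09 + 19·797000 = 2.155e+09 m³/yr.
C = 123/2.155e+09 = 5.708e-08 kg/m³ = 5.708e-05 mg/L = 0.05708 µg/L.

0.0571 µg/L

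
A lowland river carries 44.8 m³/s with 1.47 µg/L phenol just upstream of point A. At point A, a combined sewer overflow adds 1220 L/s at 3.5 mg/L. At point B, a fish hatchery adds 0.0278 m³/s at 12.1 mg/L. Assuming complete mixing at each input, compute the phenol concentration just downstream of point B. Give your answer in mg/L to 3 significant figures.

0.101 mg/L

1.47 µg/L = 0.00147 mg/L.
1220 L/s = 1.22 m³/s.
After input A: C = (44.8·0.00147 + 1.22·3.5) / 46.02 = 0.09422 mg/L.
After input B: C = (46.02·0.09422 + 0.0278·12.1) / 46.05 = 0.1015 mg/L.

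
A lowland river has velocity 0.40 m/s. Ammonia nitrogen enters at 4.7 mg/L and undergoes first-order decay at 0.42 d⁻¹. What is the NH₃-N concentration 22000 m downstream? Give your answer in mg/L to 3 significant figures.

3.60 mg/L

Travel time t = 22000 m / 0.40 m/s = 2.2e+04/0.40 = 5.5e+04 s = 0.6366 d.
First-order decay: C = 4.7·exp(−0.42·0.6366) = 4.7·0.7654 = 3.597 mg/L.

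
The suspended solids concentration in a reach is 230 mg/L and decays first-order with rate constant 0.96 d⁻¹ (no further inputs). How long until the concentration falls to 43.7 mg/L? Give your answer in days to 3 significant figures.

1.73 d

t = ln(C₀/C)/k = ln(230/43.7)/0.96 = 1.661/0.96 = 1.73 d.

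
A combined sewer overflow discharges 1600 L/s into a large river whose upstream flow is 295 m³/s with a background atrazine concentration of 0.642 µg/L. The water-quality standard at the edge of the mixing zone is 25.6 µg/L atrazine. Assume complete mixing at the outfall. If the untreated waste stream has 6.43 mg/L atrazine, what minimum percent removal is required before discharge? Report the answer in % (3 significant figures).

28.0 %

1600 L/s = 1.6 m³/s.
0.642 µg/L = 0.000642 mg/L.
25.6 µg/L = 0.0256 mg/L.
Mass balance: 0.0256·296.6 = 1.6·Cₑ + 295·0.000642.
Cₑ = (7.593 − 0.1894) / 1.6 = 4.627 mg/L.
Required removal = 1 − 4.627/6.43 = 28.04 %.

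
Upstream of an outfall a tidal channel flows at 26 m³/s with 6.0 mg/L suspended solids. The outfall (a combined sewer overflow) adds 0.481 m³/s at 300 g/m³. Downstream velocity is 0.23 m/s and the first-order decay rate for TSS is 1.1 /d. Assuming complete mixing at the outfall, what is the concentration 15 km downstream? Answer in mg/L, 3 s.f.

After complete mixing, C₀ = (0.481·300 + 26·6) / 26.48 = 11.34 mg/L.
Travel time t = 1.5e+04 m / 0.23 m/s = 6.522e+04 s = 0.7548 d.
C = 11.34·exp(−1.1·0.7548) = 11.34·0.4359 = 4.943 mg/L.

4.94 mg/L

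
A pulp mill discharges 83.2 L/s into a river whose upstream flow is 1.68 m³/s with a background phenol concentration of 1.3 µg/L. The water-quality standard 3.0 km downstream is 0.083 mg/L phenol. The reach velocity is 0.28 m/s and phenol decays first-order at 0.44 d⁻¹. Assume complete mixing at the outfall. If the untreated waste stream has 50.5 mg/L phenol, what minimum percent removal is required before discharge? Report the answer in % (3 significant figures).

83.2 L/s = 0.0832 m³/s.
1.3 µg/L = 0.0013 mg/L.
Travel time to the compliance point: t = 3000/0.28 = 1.071e+04 s = 0.124 d; decay factor exp(−0.44·0.124) = 0.9469.
So the concentration just after mixing may be at most 0.083/0.9469 = 0.08765 mg/L.
Mass balance: 0.08765·1.763 = 0.0832·Cₑ + 1.68·0.0013.
Cₑ = (0.1546 − 0.002184) / 0.0832 = 1.831 mg/L.
Required removal = 1 − 1.831/50.5 = 96.37 %.

96.4 %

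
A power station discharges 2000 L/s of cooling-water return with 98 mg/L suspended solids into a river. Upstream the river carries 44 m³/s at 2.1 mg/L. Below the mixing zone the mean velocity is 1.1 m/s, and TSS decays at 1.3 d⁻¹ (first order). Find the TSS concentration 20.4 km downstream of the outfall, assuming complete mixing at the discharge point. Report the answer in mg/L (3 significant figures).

4.74 mg/L

2000 L/s = 2 m³/s.
After complete mixing, C₀ = (2·98 + 44·2.1) / 46 = 6.27 mg/L.
Travel time t = 2.04e+04 m / 1.1 m/s = 1.855e+04 s = 0.2146 d.
C = 6.27·exp(−1.3·0.2146) = 6.27·0.7565 = 4.743 mg/L.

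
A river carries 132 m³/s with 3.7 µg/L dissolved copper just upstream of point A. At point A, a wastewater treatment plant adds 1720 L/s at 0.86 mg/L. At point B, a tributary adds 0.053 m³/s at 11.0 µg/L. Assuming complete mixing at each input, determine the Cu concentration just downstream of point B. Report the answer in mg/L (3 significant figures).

3.7 µg/L = 0.0037 mg/L.
1720 L/s = 1.72 m³/s.
After input A: C = (132·0.0037 + 1.72·0.86) / 133.7 = 0.01471 mg/L.
11.0 µg/L = 0.011 mg/L.
After input B: C = (133.7·0.01471 + 0.053·0.011) / 133.8 = 0.01471 mg/L.

0.0147 mg/L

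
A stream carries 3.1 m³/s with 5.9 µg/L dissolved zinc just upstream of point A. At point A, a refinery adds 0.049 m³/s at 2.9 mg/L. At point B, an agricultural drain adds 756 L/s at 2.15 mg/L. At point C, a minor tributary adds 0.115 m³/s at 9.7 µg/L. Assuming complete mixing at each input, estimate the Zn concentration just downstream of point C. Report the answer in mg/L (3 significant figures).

0.445 mg/L

5.9 µg/L = 0.0059 mg/L.
After input A: C = (3.1·0.0059 + 0.049·2.9) / 3.149 = 0.05093 mg/L.
756 L/s = 0.756 m³/s.
After input B: C = (3.149·0.05093 + 0.756·2.15) / 3.905 = 0.4573 mg/L.
9.7 µg/L = 0.0097 mg/L.
After input C: C = (3.905·0.4573 + 0.115·0.0097) / 4.02 = 0.4445 mg/L.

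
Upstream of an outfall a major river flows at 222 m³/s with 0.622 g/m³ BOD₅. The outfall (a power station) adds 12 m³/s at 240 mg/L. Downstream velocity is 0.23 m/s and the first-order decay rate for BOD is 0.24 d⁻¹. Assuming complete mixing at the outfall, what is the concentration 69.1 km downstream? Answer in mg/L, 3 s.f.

5.60 mg/L

After complete mixing, C₀ = (12·240 + 222·0.622) / 234 = 12.9 mg/L.
Travel time t = 6.91e+04 m / 0.23 m/s = 3.004e+05 s = 3.477 d.
C = 12.9·exp(−0.24·3.477) = 12.9·0.4341 = 5.599 mg/L.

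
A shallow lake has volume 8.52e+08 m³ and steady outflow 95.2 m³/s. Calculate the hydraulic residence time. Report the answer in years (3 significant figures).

Q = 95.2 m³/s × 3.156e+07 s/yr = 3.004e+09 m³/yr.
Hydraulic residence time τ = V/Q = 8.52e+08/3.004e+09 = 0.2836 yr.

0.284 yr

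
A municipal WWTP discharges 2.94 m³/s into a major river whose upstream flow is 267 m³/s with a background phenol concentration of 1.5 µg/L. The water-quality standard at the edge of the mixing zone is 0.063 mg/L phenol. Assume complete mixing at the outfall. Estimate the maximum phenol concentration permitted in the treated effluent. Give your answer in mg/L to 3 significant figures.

5.65 mg/L

1.5 µg/L = 0.0015 mg/L.
Mass balance: 0.063·269.9 = 2.94·Cₑ + 267·0.0015.
Cₑ = (17.01 − 0.4005) / 2.94 = 5.648 mg/L.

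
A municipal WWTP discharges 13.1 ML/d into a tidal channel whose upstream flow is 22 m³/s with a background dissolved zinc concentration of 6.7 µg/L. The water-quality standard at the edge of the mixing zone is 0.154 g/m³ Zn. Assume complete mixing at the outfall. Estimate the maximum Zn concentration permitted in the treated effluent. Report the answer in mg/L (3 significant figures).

13.1 ML/d = 0.1516 m³/s.
6.7 µg/L = 0.0067 mg/L.
Mass balance: 0.154·22.15 = 0.1516·Cₑ + 22·0.0067.
Cₑ = (3.411 − 0.1474) / 0.1516 = 21.53 mg/L.

21.5 mg/L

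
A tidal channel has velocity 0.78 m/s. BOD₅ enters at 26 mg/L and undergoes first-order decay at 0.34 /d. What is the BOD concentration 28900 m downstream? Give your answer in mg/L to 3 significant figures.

22.5 mg/L

Travel time t = 28900 m / 0.78 m/s = 2.89e+04/0.78 = 3.705e+04 s = 0.4288 d.
First-order decay: C = 26·exp(−0.34·0.4288) = 26·0.8643 = 22.47 mg/L.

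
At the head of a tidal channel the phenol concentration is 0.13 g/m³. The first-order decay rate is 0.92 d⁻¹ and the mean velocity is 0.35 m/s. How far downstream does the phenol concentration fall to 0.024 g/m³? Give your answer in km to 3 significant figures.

From C = C₀·e^(−kt), t = ln(C₀/C)/k = ln(0.13/0.024)/0.92 = 1.689/0.92 = 1.836 d.
Distance = v·t = 0.35 m/s × 1.587e+05 s = 5.553e+04 m = 55.53 km.

55.5 km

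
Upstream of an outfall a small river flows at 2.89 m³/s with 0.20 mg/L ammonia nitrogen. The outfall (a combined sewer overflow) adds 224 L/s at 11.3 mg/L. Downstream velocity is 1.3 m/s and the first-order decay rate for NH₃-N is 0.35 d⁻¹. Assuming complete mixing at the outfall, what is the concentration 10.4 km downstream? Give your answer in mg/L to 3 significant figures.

224 L/s = 0.224 m³/s.
After complete mixing, C₀ = (0.224·11.3 + 2.89·0.2) / 3.114 = 0.9985 mg/L.
Travel time t = 1.04e+04 m / 1.3 m/s = 8000 s = 0.09259 d.
C = 0.9985·exp(−0.35·0.09259) = 0.9985·0.9681 = 0.9666 mg/L.

0.967 mg/L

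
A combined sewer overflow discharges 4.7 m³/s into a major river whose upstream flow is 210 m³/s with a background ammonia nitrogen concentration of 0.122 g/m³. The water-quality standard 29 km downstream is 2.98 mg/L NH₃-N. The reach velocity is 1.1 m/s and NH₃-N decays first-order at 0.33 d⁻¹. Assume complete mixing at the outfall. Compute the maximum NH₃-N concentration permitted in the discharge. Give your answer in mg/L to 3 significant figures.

145 mg/L

Travel time to the compliance point: t = 2.9e+04/1.1 = 2.636e+04 s = 0.3051 d; decay factor exp(−0.33·0.3051) = 0.9042.
So the concentration just after mixing may be at most 2.98/0.9042 = 3.296 mg/L.
Mass balance: 3.296·214.7 = 4.7·Cₑ + 210·0.122.
Cₑ = (707.6 − 25.62) / 4.7 = 145.1 mg/L.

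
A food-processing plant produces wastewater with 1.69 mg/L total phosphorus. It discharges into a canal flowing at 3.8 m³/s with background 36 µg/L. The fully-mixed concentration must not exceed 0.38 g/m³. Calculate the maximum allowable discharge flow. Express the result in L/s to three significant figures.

998 L/s

36 µg/L = 0.036 mg/L.
Mass balance at complete mixing: C_std·(Q_w + Q_r) = Q_w·C_e + Q_r·C_b.
Rearranging, Q_w = Q_r·(C_std − C_b)/(C_e − C_std) = 3.8·(0.38 − 0.036) / (1.69 − 0.38) = 0.9979 m³/s.
= 997.9 L/s.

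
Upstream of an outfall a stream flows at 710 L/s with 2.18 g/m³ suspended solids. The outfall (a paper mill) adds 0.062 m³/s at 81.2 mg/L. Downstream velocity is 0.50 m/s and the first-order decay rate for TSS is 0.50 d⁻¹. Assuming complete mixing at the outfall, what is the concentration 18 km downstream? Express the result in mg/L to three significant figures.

6.92 mg/L

710 L/s = 0.71 m³/s.
After complete mixing, C₀ = (0.062·81.2 + 0.71·2.18) / 0.772 = 8.526 mg/L.
Travel time t = 1.8e+04 m / 0.50 m/s = 3.6e+04 s = 0.4167 d.
C = 8.526·exp(−0.50·0.4167) = 8.526·0.8119 = 6.923 mg/L.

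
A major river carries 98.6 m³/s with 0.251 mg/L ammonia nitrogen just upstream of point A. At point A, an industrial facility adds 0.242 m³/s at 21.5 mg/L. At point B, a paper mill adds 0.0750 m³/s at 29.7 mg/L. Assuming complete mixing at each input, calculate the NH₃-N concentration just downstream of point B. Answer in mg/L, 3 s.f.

0.325 mg/L

After input A: C = (98.6·0.251 + 0.242·21.5) / 98.84 = 0.303 mg/L.
After input B: C = (98.84·0.303 + 0.075·29.7) / 98.92 = 0.3253 mg/L.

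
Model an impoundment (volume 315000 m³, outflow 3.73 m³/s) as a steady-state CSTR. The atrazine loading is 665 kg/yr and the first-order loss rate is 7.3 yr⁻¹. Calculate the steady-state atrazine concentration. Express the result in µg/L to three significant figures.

Outflow Q = 3.73 m³/s × 3.156e+07 s/yr = 1.177e+08 m³/yr.
Steady-state CSTR mass balance: W = Q·C + k·V·C, so C = W/(Q + kV).
Q + kV = 1.177e+08 + 7.3·315000 = 1.2e+08 m³/yr.
C = 665/1.2e+08 = 5.541e-06 kg/m³ = 0.005541 mg/L = 5.541 µg/L.

5.54 µg/L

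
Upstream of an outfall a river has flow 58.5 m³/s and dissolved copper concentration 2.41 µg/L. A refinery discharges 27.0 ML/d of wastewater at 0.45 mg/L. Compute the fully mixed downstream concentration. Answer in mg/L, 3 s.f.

0.00479 mg/L

27.0 ML/d = 0.3125 m³/s.
2.41 µg/L = 0.00241 mg/L.
By mass balance at complete mixing, C = (0.3125·0.45 + 58.5·0.00241) / (0.3125 + 58.5) = 0.2816/58.81 = 0.004788 mg/L.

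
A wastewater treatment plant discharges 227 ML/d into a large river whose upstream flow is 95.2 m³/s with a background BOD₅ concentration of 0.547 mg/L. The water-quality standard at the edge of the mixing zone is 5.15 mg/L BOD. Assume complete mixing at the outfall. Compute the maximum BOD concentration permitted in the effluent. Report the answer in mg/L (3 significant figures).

227 ML/d = 2.627 m³/s.
Mass balance: 5.15·97.83 = 2.627·Cₑ + 95.2·0.547.
Cₑ = (503.8 − 52.07) / 2.627 = 171.9 mg/L.

172 mg/L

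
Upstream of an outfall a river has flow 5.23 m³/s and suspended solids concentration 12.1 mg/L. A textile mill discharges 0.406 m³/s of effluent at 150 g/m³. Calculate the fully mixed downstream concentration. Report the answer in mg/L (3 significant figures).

22.0 mg/L

By mass balance at complete mixing, C = (0.406·150 + 5.23·12.1) / (0.406 + 5.23) = 124.2/5.636 = 22.03 mg/L.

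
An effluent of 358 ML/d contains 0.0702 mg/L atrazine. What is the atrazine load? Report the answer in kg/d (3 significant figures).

358 ML/d = 4.144 m³/s.
Mass flux = Q·C = 4.144 m³/s × 0.0702 g/m³ = 0.2909 g/s.
= 0.2909 g/s × 86.4 = 25.13 kg/d.

25.1 kg/d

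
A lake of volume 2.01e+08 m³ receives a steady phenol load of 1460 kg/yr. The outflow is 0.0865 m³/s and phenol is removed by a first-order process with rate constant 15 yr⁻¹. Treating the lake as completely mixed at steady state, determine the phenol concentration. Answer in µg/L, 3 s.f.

0.484 µg/L

Outflow Q = 0.0865 m³/s × 3.156e+07 s/yr = 2.73e+06 m³/yr.
Steady-state CSTR mass balance: W = Q·C + k·V·C, so C = W/(Q + kV).
Q + kV = 2.73e+06 + 15·2.01e+08 = 3.018e+09 m³/yr.
C = 1460/3.018e+09 = 4.838e-07 kg/m³ = 0.0004838 mg/L = 0.4838 µg/L.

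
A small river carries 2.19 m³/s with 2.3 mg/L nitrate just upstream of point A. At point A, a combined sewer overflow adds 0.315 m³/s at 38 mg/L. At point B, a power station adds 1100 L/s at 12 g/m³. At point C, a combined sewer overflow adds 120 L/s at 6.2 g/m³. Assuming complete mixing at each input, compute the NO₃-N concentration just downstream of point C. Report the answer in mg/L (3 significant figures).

8.31 mg/L

After input A: C = (2.19·2.3 + 0.315·38) / 2.505 = 6.789 mg/L.
1100 L/s = 1.1 m³/s.
After input B: C = (2.505·6.789 + 1.1·12) / 3.605 = 8.379 mg/L.
120 L/s = 0.12 m³/s.
After input C: C = (3.605·8.379 + 0.12·6.2) / 3.725 = 8.309 mg/L.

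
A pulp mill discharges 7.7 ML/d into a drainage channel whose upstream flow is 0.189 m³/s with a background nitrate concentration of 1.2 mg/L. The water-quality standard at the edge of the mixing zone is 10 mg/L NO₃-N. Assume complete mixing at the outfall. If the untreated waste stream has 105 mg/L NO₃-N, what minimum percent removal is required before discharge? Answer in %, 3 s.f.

7.7 ML/d = 0.08912 m³/s.
Mass balance: 10·0.2781 = 0.08912·Cₑ + 0.189·1.2.
Cₑ = (2.781 − 0.2268) / 0.08912 = 28.66 mg/L.
Required removal = 1 − 28.66/105 = 72.7 %.

72.7 %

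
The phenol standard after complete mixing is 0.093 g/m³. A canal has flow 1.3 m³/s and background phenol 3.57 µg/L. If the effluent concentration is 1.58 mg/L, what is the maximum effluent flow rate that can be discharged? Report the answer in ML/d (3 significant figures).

6.76 ML/d

3.57 µg/L = 0.00357 mg/L.
Mass balance at complete mixing: C_std·(Q_w + Q_r) = Q_w·C_e + Q_r·C_b.
Rearranging, Q_w = Q_r·(C_std − C_b)/(C_e − C_std) = 1.3·(0.093 − 0.00357) / (1.58 − 0.093) = 0.07818 m³/s.
= 6.755 ML/d.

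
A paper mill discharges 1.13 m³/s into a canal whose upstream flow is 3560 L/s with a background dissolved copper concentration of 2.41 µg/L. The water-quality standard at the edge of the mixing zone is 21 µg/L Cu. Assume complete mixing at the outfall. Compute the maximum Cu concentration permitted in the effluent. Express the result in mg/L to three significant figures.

3560 L/s = 3.56 m³/s.
2.41 µg/L = 0.00241 mg/L.
21 µg/L = 0.021 mg/L.
Mass balance: 0.021·4.69 = 1.13·Cₑ + 3.56·0.00241.
Cₑ = (0.09849 − 0.00858) / 1.13 = 0.07957 mg/L.

0.0796 mg/L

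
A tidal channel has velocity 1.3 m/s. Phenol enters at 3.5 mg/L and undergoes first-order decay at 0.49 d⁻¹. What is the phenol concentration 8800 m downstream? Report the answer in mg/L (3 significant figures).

Travel time t = 8800 m / 1.3 m/s = 8800/1.3 = 6769 s = 0.07835 d.
First-order decay: C = 3.5·exp(−0.49·0.07835) = 3.5·0.9623 = 3.368 mg/L.

3.37 mg/L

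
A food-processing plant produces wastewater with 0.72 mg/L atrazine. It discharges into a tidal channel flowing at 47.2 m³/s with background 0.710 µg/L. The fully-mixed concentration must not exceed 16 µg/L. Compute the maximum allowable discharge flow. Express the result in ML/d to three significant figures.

88.6 ML/d

0.710 µg/L = 0.00071 mg/L.
16 µg/L = 0.016 mg/L.
Mass balance at complete mixing: C_std·(Q_w + Q_r) = Q_w·C_e + Q_r·C_b.
Rearranging, Q_w = Q_r·(C_std − C_b)/(C_e − C_std) = 47.2·(0.016 − 0.00071) / (0.72 − 0.016) = 1.025 m³/s.
= 88.57 ML/d.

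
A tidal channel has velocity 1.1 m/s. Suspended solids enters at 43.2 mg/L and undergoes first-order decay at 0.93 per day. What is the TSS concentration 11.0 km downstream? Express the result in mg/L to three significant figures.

Travel time t = 11.0 km / 1.1 m/s = 1.1e+04/1.1 = 1e+04 s = 0.1157 d.
First-order decay: C = 43.2·exp(−0.93·0.1157) = 43.2·0.898 = 38.79 mg/L.

38.8 mg/L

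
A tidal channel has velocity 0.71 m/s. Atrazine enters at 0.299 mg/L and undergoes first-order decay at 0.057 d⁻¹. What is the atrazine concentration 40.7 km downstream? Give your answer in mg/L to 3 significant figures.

Travel time t = 40.7 km / 0.71 m/s = 4.07e+04/0.71 = 5.732e+04 s = 0.6635 d.
First-order decay: C = 0.299·exp(−0.057·0.6635) = 0.299·0.9629 = 0.2879 mg/L.

0.288 mg/L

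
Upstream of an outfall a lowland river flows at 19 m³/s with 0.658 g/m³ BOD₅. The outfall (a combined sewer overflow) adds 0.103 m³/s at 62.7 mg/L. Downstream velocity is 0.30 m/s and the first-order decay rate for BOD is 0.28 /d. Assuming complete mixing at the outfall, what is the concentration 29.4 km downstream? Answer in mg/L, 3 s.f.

0.722 mg/L

After complete mixing, C₀ = (0.103·62.7 + 19·0.658) / 19.1 = 0.9925 mg/L.
Travel time t = 2.94e+04 m / 0.30 m/s = 9.8e+04 s = 1.134 d.
C = 0.9925·exp(−0.28·1.134) = 0.9925·0.7279 = 0.7225 mg/L.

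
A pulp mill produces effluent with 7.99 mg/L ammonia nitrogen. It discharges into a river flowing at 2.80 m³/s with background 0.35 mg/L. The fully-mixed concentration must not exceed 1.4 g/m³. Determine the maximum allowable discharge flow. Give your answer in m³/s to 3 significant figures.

0.446 m³/s

Mass balance at complete mixing: C_std·(Q_w + Q_r) = Q_w·C_e + Q_r·C_b.
Rearranging, Q_w = Q_r·(C_std − C_b)/(C_e − C_std) = 2.80·(1.4 − 0.35) / (7.99 − 1.4) = 0.4461 m³/s.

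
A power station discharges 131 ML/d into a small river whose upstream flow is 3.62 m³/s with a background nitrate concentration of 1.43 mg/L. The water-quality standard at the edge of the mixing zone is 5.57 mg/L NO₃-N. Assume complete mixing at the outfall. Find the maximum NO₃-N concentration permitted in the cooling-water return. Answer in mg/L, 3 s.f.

131 ML/d = 1.516 m³/s.
Mass balance: 5.57·5.136 = 1.516·Cₑ + 3.62·1.43.
Cₑ = (28.61 − 5.177) / 1.516 = 15.45 mg/L.

15.5 mg/L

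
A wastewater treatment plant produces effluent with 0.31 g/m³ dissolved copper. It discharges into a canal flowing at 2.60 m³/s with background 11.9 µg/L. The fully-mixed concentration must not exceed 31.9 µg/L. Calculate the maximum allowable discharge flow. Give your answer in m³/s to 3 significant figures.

0.187 m³/s

11.9 µg/L = 0.0119 mg/L.
31.9 µg/L = 0.0319 mg/L.
Mass balance at complete mixing: C_std·(Q_w + Q_r) = Q_w·C_e + Q_r·C_b.
Rearranging, Q_w = Q_r·(C_std − C_b)/(C_e − C_std) = 2.60·(0.0319 − 0.0119) / (0.31 − 0.0319) = 0.187 m³/s.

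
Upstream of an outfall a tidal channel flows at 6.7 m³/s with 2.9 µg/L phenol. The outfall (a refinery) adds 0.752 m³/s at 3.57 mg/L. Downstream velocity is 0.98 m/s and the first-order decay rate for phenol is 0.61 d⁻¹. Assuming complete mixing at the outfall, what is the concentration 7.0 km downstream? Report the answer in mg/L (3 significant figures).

2.9 µg/L = 0.0029 mg/L.
After complete mixing, C₀ = (0.752·3.57 + 6.7·0.0029) / 7.452 = 0.3629 mg/L.
Travel time t = 7000 m / 0.98 m/s = 7143 s = 0.08267 d.
C = 0.3629·exp(−0.61·0.08267) = 0.3629·0.9508 = 0.345 mg/L.

0.345 mg/L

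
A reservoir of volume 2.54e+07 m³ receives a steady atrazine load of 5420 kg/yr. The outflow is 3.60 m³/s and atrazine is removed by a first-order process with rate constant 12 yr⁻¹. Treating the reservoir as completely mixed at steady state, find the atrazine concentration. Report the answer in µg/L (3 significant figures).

Outflow Q = 3.60 m³/s × 3.156e+07 s/yr = 1.136e+08 m³/yr.
Steady-state CSTR mass balance: W = Q·C + k·V·C, so C = W/(Q + kV).
Q + kV = 1.136e+08 + 12·2.54e+07 = 4.184e+08 m³/yr.
C = 5420/4.184e+08 = 1.295e-05 kg/m³ = 0.01295 mg/L = 12.95 µg/L.

13.0 µg/L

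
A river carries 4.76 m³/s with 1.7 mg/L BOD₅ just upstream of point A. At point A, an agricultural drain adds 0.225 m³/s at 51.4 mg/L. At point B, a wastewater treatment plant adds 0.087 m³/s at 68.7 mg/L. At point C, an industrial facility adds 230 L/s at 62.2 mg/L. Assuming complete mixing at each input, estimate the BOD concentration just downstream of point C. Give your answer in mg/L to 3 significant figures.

After input A: C = (4.76·1.7 + 0.225·51.4) / 4.985 = 3.943 mg/L.
After input B: C = (4.985·3.943 + 0.087·68.7) / 5.072 = 5.054 mg/L.
230 L/s = 0.23 m³/s.
After input C: C = (5.072·5.054 + 0.23·62.2) / 5.302 = 7.533 mg/L.

7.53 mg/L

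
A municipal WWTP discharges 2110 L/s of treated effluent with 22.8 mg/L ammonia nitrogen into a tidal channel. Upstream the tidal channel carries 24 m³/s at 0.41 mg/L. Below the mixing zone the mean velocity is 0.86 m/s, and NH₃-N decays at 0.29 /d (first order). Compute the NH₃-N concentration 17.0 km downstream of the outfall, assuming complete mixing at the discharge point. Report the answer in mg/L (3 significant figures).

2.08 mg/L

2110 L/s = 2.11 m³/s.
After complete mixing, C₀ = (2.11·22.8 + 24·0.41) / 26.11 = 2.219 mg/L.
Travel time t = 1.7e+04 m / 0.86 m/s = 1.977e+04 s = 0.2288 d.
C = 2.219·exp(−0.29·0.2288) = 2.219·0.9358 = 2.077 mg/L.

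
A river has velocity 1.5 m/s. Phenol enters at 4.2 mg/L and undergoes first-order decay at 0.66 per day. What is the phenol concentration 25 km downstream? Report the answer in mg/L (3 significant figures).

Travel time t = 25 km / 1.5 m/s = 2.5e+04/1.5 = 1.667e+04 s = 0.1929 d.
First-order decay: C = 4.2·exp(−0.66·0.1929) = 4.2·0.8805 = 3.698 mg/L.

3.70 mg/L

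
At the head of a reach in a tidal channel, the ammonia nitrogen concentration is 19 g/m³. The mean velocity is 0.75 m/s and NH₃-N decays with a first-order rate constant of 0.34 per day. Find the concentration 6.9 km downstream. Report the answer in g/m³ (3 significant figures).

Travel time t = 6.9 km / 0.75 m/s = 6900/0.75 = 9200 s = 0.1065 d.
First-order decay: C = 19·exp(−0.34·0.1065) = 19·0.9644 = 18.32 g/m³.

18.3 g/m³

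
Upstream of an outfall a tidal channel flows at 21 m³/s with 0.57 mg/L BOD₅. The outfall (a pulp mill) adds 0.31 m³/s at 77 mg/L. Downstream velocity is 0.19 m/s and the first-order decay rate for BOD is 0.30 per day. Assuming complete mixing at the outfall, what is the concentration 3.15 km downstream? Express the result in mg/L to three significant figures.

1.59 mg/L

After complete mixing, C₀ = (0.31·77 + 21·0.57) / 21.31 = 1.682 mg/L.
Travel time t = 3150 m / 0.19 m/s = 1.658e+04 s = 0.1919 d.
C = 1.682·exp(−0.30·0.1919) = 1.682·0.9441 = 1.588 mg/L.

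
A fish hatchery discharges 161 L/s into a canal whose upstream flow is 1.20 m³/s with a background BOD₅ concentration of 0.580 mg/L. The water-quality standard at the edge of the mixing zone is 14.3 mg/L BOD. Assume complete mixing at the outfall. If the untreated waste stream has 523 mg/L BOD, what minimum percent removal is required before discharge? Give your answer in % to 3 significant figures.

77.7 %

161 L/s = 0.161 m³/s.
Mass balance: 14.3·1.361 = 0.161·Cₑ + 1.2·0.58.
Cₑ = (19.46 − 0.696) / 0.161 = 116.6 mg/L.
Required removal = 1 − 116.6/523 = 77.71 %.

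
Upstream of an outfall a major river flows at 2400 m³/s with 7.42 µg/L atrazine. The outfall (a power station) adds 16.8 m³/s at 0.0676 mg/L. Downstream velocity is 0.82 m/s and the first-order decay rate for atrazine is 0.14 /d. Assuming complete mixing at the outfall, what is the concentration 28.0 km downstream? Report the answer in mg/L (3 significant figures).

7.42 µg/L = 0.00742 mg/L.
After complete mixing, C₀ = (16.8·0.0676 + 2400·0.00742) / 2417 = 0.007838 mg/L.
Travel time t = 2.8e+04 m / 0.82 m/s = 3.415e+04 s = 0.3952 d.
C = 0.007838·exp(−0.14·0.3952) = 0.007838·0.9462 = 0.007416 mg/L.

0.00742 mg/L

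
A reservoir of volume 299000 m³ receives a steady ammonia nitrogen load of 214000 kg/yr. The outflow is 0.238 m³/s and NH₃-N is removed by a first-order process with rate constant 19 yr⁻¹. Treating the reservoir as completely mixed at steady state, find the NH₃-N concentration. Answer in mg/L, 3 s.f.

16.2 mg/L

Outflow Q = 0.238 m³/s × 3.156e+07 s/yr = 7.511e+06 m³/yr.
Steady-state CSTR mass balance: W = Q·C + k·V·C, so C = W/(Q + kV).
Q + kV = 7.511e+06 + 19·299000 = 1.319e+07 m³/yr.
C = 214000/1.319e+07 = 0.01622 kg/m³ = 16.22 mg/L.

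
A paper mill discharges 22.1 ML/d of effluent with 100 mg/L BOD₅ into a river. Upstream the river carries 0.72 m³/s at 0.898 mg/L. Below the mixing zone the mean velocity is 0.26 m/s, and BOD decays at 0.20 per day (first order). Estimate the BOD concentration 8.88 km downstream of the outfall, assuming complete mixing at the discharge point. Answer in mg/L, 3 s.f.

22.1 ML/d = 0.2558 m³/s.
After complete mixing, C₀ = (0.2558·100 + 0.72·0.898) / 0.9758 = 26.88 mg/L.
Travel time t = 8880 m / 0.26 m/s = 3.415e+04 s = 0.3953 d.
C = 26.88·exp(−0.20·0.3953) = 26.88·0.924 = 24.83 mg/L.

24.8 mg/L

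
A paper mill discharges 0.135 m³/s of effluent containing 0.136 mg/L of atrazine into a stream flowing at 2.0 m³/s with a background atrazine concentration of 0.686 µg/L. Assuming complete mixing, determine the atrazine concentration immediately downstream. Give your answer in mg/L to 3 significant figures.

0.00924 mg/L

0.686 µg/L = 0.000686 mg/L.
Flow-weighted mixing gives C = (0.135·0.136 + 2·0.000686) / (0.135 + 2) = 0.01973/2.135 = 0.009242 mg/L.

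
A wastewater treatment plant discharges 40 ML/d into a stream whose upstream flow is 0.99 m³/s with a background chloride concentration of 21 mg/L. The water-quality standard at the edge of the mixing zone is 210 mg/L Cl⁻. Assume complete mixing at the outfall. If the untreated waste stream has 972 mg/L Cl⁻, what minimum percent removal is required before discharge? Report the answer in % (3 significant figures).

36.8 %

40 ML/d = 0.463 m³/s.
Mass balance: 210·1.453 = 0.463·Cₑ + 0.99·21.
Cₑ = (305.1 − 20.79) / 0.463 = 614.2 mg/L.
Required removal = 1 − 614.2/972 = 36.82 %.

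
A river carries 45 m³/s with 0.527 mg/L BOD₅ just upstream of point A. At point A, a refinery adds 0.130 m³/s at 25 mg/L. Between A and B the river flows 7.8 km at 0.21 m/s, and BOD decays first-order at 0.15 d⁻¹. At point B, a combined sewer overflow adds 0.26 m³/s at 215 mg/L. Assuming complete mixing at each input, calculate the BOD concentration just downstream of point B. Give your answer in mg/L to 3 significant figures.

1.79 mg/L

After input A: C = (45·0.527 + 0.13·25) / 45.13 = 0.5975 mg/L.
Over the 7.8 km reach to input B (t = 3.714e+04 s = 0.4299 d), decay gives C = 0.5975·exp(−0.15·0.4299) = 0.5602 mg/L.
After input B: C = (45.13·0.5602 + 0.26·215) / 45.39 = 1.789 mg/L.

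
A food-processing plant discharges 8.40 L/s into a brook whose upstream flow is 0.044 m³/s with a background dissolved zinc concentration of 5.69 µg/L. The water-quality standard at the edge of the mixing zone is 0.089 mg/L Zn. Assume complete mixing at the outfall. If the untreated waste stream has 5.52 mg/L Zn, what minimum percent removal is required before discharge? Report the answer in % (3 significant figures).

8.40 L/s = 0.0084 m³/s.
5.69 µg/L = 0.00569 mg/L.
Mass balance: 0.089·0.0524 = 0.0084·Cₑ + 0.044·0.00569.
Cₑ = (0.004664 − 0.0002504) / 0.0084 = 0.5254 mg/L.
Required removal = 1 − 0.5254/5.52 = 90.48 %.

90.5 %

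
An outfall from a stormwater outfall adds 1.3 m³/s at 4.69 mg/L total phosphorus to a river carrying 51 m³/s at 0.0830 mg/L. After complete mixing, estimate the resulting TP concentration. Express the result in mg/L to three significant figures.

0.198 mg/L

By mass balance at complete mixing, C = (1.3·4.69 + 51·0.083) / (1.3 + 51) = 10.33/52.3 = 0.1975 mg/L.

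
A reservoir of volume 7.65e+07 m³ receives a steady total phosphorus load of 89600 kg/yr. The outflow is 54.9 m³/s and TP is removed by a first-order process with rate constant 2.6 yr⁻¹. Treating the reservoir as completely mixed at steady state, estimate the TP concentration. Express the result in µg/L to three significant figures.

46.4 µg/L

Outflow Q = 54.9 m³/s × 3.156e+07 s/yr = 1.733e+09 m³/yr.
Steady-state CSTR mass balance: W = Q·C + k·V·C, so C = W/(Q + kV).
Q + kV = 1.733e+09 + 2.6·7.65e+07 = 1.931e+09 m³/yr.
C = 89600/1.931e+09 = 4.639e-05 kg/m³ = 0.04639 mg/L = 46.39 µg/L.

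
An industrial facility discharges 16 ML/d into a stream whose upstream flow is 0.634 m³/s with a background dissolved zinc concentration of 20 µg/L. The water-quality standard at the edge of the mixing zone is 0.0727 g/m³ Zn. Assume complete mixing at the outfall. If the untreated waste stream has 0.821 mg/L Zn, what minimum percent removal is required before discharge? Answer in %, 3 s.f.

16 ML/d = 0.1852 m³/s.
20 µg/L = 0.02 mg/L.
Mass balance: 0.0727·0.8192 = 0.1852·Cₑ + 0.634·0.02.
Cₑ = (0.05955 − 0.01268) / 0.1852 = 0.2531 mg/L.
Required removal = 1 − 0.2531/0.821 = 69.17 %.

69.2 %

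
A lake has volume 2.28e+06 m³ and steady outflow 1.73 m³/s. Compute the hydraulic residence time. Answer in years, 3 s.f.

Q = 1.73 m³/s × 3.156e+07 s/yr = 5.459e+07 m³/yr.
Hydraulic residence time τ = V/Q = 2.28e+06/5.459e+07 = 0.04176 yr.

0.0418 yr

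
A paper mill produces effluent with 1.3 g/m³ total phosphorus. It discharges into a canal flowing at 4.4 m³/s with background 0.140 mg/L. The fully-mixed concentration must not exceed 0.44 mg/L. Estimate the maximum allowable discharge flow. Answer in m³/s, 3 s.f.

Mass balance at complete mixing: C_std·(Q_w + Q_r) = Q_w·C_e + Q_r·C_b.
Rearranging, Q_w = Q_r·(C_std − C_b)/(C_e − C_std) = 4.4·(0.44 − 0.14) / (1.3 − 0.44) = 1.535 m³/s.

1.53 m³/s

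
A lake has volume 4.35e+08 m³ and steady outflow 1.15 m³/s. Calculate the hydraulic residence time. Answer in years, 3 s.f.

Q = 1.15 m³/s × 3.156e+07 s/yr = 3.629e+07 m³/yr.
Hydraulic residence time τ = V/Q = 4.35e+08/3.629e+07 = 11.99 yr.

12.0 yr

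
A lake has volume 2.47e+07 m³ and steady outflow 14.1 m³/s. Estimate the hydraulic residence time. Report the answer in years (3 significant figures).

0.0555 yr

Q = 14.1 m³/s × 3.156e+07 s/yr = 4.45e+08 m³/yr.
Hydraulic residence time τ = V/Q = 2.47e+07/4.45e+08 = 0.05551 yr.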